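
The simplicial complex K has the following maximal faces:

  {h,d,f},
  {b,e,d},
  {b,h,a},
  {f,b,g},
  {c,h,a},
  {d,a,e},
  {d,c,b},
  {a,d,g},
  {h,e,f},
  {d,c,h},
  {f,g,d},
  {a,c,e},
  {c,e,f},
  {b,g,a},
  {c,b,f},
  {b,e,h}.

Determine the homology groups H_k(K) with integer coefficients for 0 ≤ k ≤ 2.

H_0 = Z,  H_1 = Z^2,  H_2 = Z.

Take the total order a < b < c < d < e < f < g < h on the vertex set. Then K (dimension 2) consists of the simplices:

  0-simplices (8): a, b, c, d, e, f, g, h
  1-simplices (24): ab, ac, ad, ae, ag, ah, bc, bd, be, bf, bg, bh, cd, ce, cf, ch, de, df, dg, dh, ef, eh, fg, fh
  2-simplices (16): abg, abh, ace, ach, ade, adg, bcd, bcf, bde, beh, bfg, cdh, cef, dfg, dfh, efh

giving chain groups C_0 ≅ Z^8, C_1 ≅ Z^24, C_2 ≅ Z^16.

Boundary ∂_1: C_1 → C_0 maps an edge to its endpoints' difference, ∂[p,q] = q − p.
The resulting 8×24 matrix has rank 7, and its Smith normal form has invariant factors (1,1,1,1,1,1,1).

∂_2: C_2 → C_1 acts by ∂[p,q,r] = [q,r] − [p,r] + [p,q]. For instance
  ∂adg = dg − ag + ad,
  ∂bde = de − be + bd.
As a 24×16 matrix over Z this has rank 15, with invariant factors (1,1,1,1,1,1,1,1,1,1,1,1,1,1,1).

From H_k ≅ ker(∂_k) / im(∂_{k+1}) we obtain:

  H_0: rank C_0 − rank ∂_1 = 8 − 7 = 1, and the invariant factors of ∂_1 are all 1, so H_0 ≅ Z.
  H_1: rank ker ∂_1 − rank ∂_2 = (24 − 7) − 15 = 2, and the invariant factors of ∂_2 are all 1, so H_1 ≅ Z^2.
  H_2: rank ker ∂_2 − rank ∂_3 = (16 − 15) − 0 = 1, and there is no ∂_3, so H_2 ≅ Z.

As a check, the Euler characteristic is 8 − 24 + 16 = 0, which agrees with 1 − 2 + 1 = 0.
(K is a triangulation of the torus T^2.)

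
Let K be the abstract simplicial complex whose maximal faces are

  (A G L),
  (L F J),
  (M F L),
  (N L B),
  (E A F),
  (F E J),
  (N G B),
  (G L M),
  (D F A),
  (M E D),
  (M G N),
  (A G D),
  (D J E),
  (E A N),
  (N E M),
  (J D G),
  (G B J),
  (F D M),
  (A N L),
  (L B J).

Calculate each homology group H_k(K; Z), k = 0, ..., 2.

K has 10 vertices, 30 edges, 20 triangles.
rank ∂_0 = 0, rank ∂_1 = 9 ⇒ b_0 = 10 − 0 − 9 = 1; all invariant factors of ∂_1 are 1 so no torsion. So H_0 ≅ Z.
rank ∂_1 = 9, rank ∂_2 = 20 ⇒ b_1 = 30 − 9 − 20 = 1; ∂_2 has invariant factor(s) [2] giving torsion. So H_1 ≅ Z ⊕ Z/2Z.
rank ∂_2 = 20, rank ∂_3 = 0 ⇒ b_2 = 20 − 20 − 0 = 0. So H_2 ≅ 0.

H_0 ≅ Z,  H_1 ≅ Z ⊕ Z/2Z,  H_2 = 0.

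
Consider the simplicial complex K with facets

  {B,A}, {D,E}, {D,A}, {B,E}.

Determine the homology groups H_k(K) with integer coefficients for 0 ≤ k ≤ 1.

H_0 = Z,  H_1 = Z.

We work with the vertex ordering A < B < D < E. The simplices of K, each written with vertices in increasing order, are:

  0-simplices (4): A, B, D, E
  1-simplices (4): AB, AD, BE, DE

Hence C_0 ≅ Z^4, C_1 ≅ Z^4.

Boundary ∂_1: C_1 → C_0 maps an edge to its endpoints' difference, ∂[p,q] = q − p.
This gives a 4×4 integer matrix of rank 3; reducing to Smith normal form yields diagonal entries (1,1,1).

Computing H_k = (kernel of ∂_k) / (image of ∂_{k+1}):

  H_0: rank C_0 − rank ∂_1 = 4 − 3 = 1, and the invariant factors of ∂_1 are all 1, so H_0 = Z.
  H_1: rank ker ∂_1 − rank ∂_2 = (4 − 3) − 0 = 1, and there is no ∂_2, so H_1 = Z.

As a check, the Euler characteristic is 4 − 4 = 0, which agrees with 1 − 1 = 0.
(K is a triangulation of the circle S^1.)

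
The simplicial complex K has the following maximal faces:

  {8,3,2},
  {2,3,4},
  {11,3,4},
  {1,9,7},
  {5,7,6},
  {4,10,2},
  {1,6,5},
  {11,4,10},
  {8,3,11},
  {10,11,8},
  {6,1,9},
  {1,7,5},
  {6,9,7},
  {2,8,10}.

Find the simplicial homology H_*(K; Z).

H_0 ≅ Z^2,  H_1 = 0,  H_2 ≅ Z^2.

Fix the vertex order 1 < 2 < 3 < 4 < 5 < 6 < 7 < 8 < 9 < 10 < 11 and write every simplex with vertices in increasing order. Then dim K = 2 and the simplices of K are:

  0-simplices (11): [1], [2], [3], [4], [5], [6], [7], [8], [9], [10], [11]
  1-simplices (21): [1,5], [1,6], [1,7], [1,9], [2,3], [2,4], [2,8], [2,10], [3,4], [3,8], [3,11], [4,10], [4,11], [5,6], [5,7], [6,7], [6,9], [7,9], [8,10], [8,11], [10,11]
  2-simplices (14): [1,5,6], [1,5,7], [1,6,9], [1,7,9], [2,3,4], [2,3,8], [2,4,10], [2,8,10], [3,4,11], [3,8,11], [4,10,11], [5,6,7], [6,7,9], [8,10,11]

so the chain groups are C_0 ≅ Z^11, C_1 ≅ Z^21, C_2 ≅ Z^14.

The boundary map ∂_1: C_1 → C_0 is given by ∂[p,q] = [q] − [p].
As a 11×21 matrix over Z this has rank 9, with invariant factors (1,1,1,1,1,1,1,1,1).

Boundary ∂_2: C_2 → C_1 sends each 2-simplex [p,q,r] to [q,r] − [p,r] + [p,q]. For instance
  ∂[2,4,10] = [4,10] − [2,10] + [2,4],
  ∂[4,10,11] = [10,11] − [4,11] + [4,10].
This gives a 21×14 integer matrix of rank 12; reducing to Smith normal form yields diagonal entries (1,1,1,1,1,1,1,1,1,1,1,1).

Reading off H_k = ker ∂_k / im ∂_{k+1}:

  H_0: rank C_0 − rank ∂_1 = 11 − 9 = 2, and the invariant factors of ∂_1 are all 1, so H_0 = Z^2.
  H_1: rank ker ∂_1 − rank ∂_2 = (21 − 9) − 12 = 0, and the invariant factors of ∂_2 are all 1, so H_1 = 0.
  H_2: rank ker ∂_2 − rank ∂_3 = (14 − 12) − 0 = 2, and there is no ∂_3, so H_2 = Z^2.

As a check, the Euler characteristic is 11 − 21 + 14 = 4, which agrees with 2 − 0 + 2 = 4.
(K is a triangulation of the disjoint union of the 2-sphere S^2 and the 2-sphere S^2.)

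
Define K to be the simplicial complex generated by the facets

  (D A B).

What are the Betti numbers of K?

We work with the vertex ordering A < B < D. The simplices of K, each written with vertices in increasing order, are:

  0-simplices (3): A, B, D
  1-simplices (3): AB, AD, BD
  2-simplices (1): ABD

so the chain groups are C_0 ≅ Z^3, C_1 ≅ Z^3, C_2 ≅ Z^1.

∂_1: C_1 → C_0 sends each edge [p,q] (with p < q) to q − p. For instance
  ∂AD = D − A.
As a 3×3 matrix over Z this has rank 2, with invariant factors (1,1).

Boundary ∂_2: C_2 → C_1 sends each 2-simplex [p,q,r] to [q,r] − [p,r] + [p,q]. For instance
  ∂ABD = BD − AD + AB.
As a 3×1 matrix over Z this has rank 1, with invariant factors (1).

From H_k ≅ ker(∂_k) / im(∂_{k+1}) we obtain:

  H_0: rank C_0 − rank ∂_1 = 3 − 2 = 1, and the invariant factors of ∂_1 are all 1, so H_0 ≅ Z.
  H_1: rank ker ∂_1 − rank ∂_2 = (3 − 2) − 1 = 0, and the invariant factors of ∂_2 are all 1, so H_1 ≅ 0.
  H_2: rank ker ∂_2 − rank ∂_3 = (1 − 1) − 0 = 0, and there is no ∂_3, so H_2 ≅ 0.

Hence the Betti numbers are b_0 = 1, b_1 = 0, b_2 = 0.

b_0 = 1, b_1 = 0, b_2 = 0.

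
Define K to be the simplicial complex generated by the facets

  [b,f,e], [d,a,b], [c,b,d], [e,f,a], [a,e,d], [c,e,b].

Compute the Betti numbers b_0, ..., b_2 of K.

b_0 = 1, b_1 = 1, b_2 = 0.

We work with the vertex ordering a < b < c < d < e < f. The simplices of K, each written with vertices in increasing order, are:

  0-simplices (6): a, b, c, d, e, f
  1-simplices (12): ab, ad, ae, af, bc, bd, be, bf, cd, ce, de, ef
  2-simplices (6): abd, ade, aef, bcd, bce, bef

so the chain groups are C_0 ≅ Z^6, C_1 ≅ Z^12, C_2 ≅ Z^6.

Boundary ∂_1: C_1 → C_0 maps an edge to its endpoints' difference, ∂[p,q] = q − p. For instance
  ∂ce = e − c.
The 6×12 boundary matrix has rank 5 and Smith normal form diag(1,1,1,1,1).

∂_2: C_2 → C_1 maps a triangle to the signed sum of its edges. For instance
  ∂bef = ef − bf + be,
  ∂bce = ce − be + bc.
This gives a 12×6 integer matrix of rank 6; reducing to Smith normal form yields diagonal entries (1,1,1,1,1,1).

Computing H_k = (kernel of ∂_k) / (image of ∂_{k+1}):

  H_0: rank C_0 − rank ∂_1 = 6 − 5 = 1, and the invariant factors of ∂_1 are all 1, so H_0 ≅ Z.
  H_1: rank ker ∂_1 − rank ∂_2 = (12 − 5) − 6 = 1, and the invariant factors of ∂_2 are all 1, so H_1 ≅ Z.
  H_2: rank ker ∂_2 − rank ∂_3 = (6 − 6) − 0 = 0, and there is no ∂_3, so H_2 ≅ 0.

(K is a triangulation of the cylinder S^1 x I.)

Hence the Betti numbers are b_0 = 1, b_1 = 1, b_2 = 0.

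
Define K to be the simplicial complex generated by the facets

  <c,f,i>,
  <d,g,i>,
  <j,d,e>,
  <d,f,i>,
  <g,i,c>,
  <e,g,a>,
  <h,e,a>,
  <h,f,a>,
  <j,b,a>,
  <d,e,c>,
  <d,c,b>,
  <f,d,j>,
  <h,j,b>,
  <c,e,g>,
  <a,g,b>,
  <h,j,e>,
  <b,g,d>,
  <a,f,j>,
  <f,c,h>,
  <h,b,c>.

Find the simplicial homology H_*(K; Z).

We work with the vertex ordering a < b < c < d < e < f < g < h < i < j. The simplices of K, each written with vertices in increasing order, are:

  0-simplices (10): a, b, c, d, e, f, g, h, i, j
  1-simplices (30): ab, ae, af, ag, ah, aj, bc, bd, bg, bh, bj, cd, ce, cf, cg, ch, ci, de, df, dg, di, dj, eg, eh, ej, fh, fi, fj, gi, hj
  2-simplices (20): abg, abj, aeg, aeh, afh, afj, bcd, bch, bdg, bhj, cde, ceg, cfh, cfi, cgi, dej, dfi, dfj, dgi, ehj

Hence C_0 ≅ Z^10, C_1 ≅ Z^30, C_2 ≅ Z^20.

Boundary ∂_1: C_1 → C_0 is given by ∂[p,q] = [q] − [p].
This gives a 10×30 integer matrix of rank 9; reducing to Smith normal form yields diagonal entries (1,1,1,1,1,1,1,1,1).

The boundary map ∂_2: C_2 → C_1 maps a triangle to the signed sum of its edges. For instance
  ∂cfh = fh − ch + cf,
  ∂abg = bg − ag + ab.
As a 30×20 matrix over Z this has rank 20, with invariant factors (1,1,1,1,1,1,1,1,1,1,1,1,1,1,1,1,1,1,1,2).

From H_k ≅ ker(∂_k) / im(∂_{k+1}) we obtain:

  H_0: rank C_0 − rank ∂_1 = 10 − 9 = 1, and the invariant factors of ∂_1 are all 1, so H_0 = Z.
  H_1: rank ker ∂_1 − rank ∂_2 = (30 − 9) − 20 = 1, and ∂_2 has invariant factor 2 > 1, so H_1 = Z ⊕ Z/2Z.
  H_2: rank ker ∂_2 − rank ∂_3 = (20 − 20) − 0 = 0, and there is no ∂_3, so H_2 = 0.

H_0 ≅ Z,  H_1 ≅ Z ⊕ Z/2Z,  H_2 = 0.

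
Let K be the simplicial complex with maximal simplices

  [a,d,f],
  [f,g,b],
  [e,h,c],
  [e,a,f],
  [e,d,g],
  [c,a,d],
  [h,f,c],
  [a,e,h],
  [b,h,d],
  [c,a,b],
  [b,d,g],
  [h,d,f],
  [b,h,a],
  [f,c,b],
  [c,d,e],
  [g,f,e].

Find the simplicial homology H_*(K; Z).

H_0 = Z,  H_1 = Z^2,  H_2 = Z.

Take the total order a < b < c < d < e < f < g < h on the vertex set. Then K (dimension 2) consists of the simplices:

  0-simplices (8): a, b, c, d, e, f, g, h
  1-simplices (24): ab, ac, ad, ae, af, ah, bc, bd, bf, bg, bh, cd, ce, cf, ch, de, df, dg, dh, ef, eg, eh, fg, fh
  2-simplices (16): abc, abh, acd, adf, aef, aeh, bcf, bdg, bdh, bfg, cde, ceh, cfh, deg, dfh, efg

Hence C_0 ≅ Z^8, C_1 ≅ Z^24, C_2 ≅ Z^16.

Boundary ∂_1: C_1 → C_0 maps an edge to its endpoints' difference, ∂[p,q] = q − p. For instance
  ∂bd = d − b.
The 8×24 boundary matrix has rank 7 and Smith normal form diag(1,1,1,1,1,1,1).

Boundary ∂_2: C_2 → C_1 acts by ∂[p,q,r] = [q,r] − [p,r] + [p,q]. For instance
  ∂aef = ef − af + ae,
  ∂deg = eg − dg + de.
As a 24×16 matrix over Z this has rank 15, with invariant factors (1,1,1,1,1,1,1,1,1,1,1,1,1,1,1).

From H_k ≅ ker(∂_k) / im(∂_{k+1}) we obtain:

  H_0: rank C_0 − rank ∂_1 = 8 − 7 = 1, and the invariant factors of ∂_1 are all 1, so H_0 ≅ Z.
  H_1: rank ker ∂_1 − rank ∂_2 = (24 − 7) − 15 = 2, and the invariant factors of ∂_2 are all 1, so H_1 ≅ Z^2.
  H_2: rank ker ∂_2 − rank ∂_3 = (16 − 15) − 0 = 1, and there is no ∂_3, so H_2 ≅ Z.

As a check, the Euler characteristic is 8 − 24 + 16 = 0, which agrees with 1 − 2 + 1 = 0.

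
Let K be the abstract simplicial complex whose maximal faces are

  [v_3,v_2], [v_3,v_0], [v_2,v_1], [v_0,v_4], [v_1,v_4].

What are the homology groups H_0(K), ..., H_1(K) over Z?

Take the total order v_0 < v_1 < v_2 < v_3 < v_4 on the vertex set. Then K (dimension 1) consists of the simplices:

  0-simplices (5): [v_0], [v_1], [v_2], [v_3], [v_4]
  1-simplices (5): [v_0,v_3], [v_0,v_4], [v_1,v_2], [v_1,v_4], [v_2,v_3]

so the chain groups are C_0 ≅ Z^5, C_1 ≅ Z^5.

∂_1: C_1 → C_0 sends each edge [p,q] (with p < q) to q − p.
The 5×5 boundary matrix has rank 4 and Smith normal form diag(1,1,1,1).

Now H_k = ker ∂_k / im ∂_{k+1}, so:

  H_0: rank C_0 − rank ∂_1 = 5 − 4 = 1, and the invariant factors of ∂_1 are all 1, so H_0 ≅ Z.
  H_1: rank ker ∂_1 − rank ∂_2 = (5 − 4) − 0 = 1, and there is no ∂_2, so H_1 ≅ Z.

As a check, the Euler characteristic is 5 − 5 = 0, which agrees with 1 − 1 = 0.
(K is a triangulation of the circle S^1.)

H_0 = Z,  H_1 = Z.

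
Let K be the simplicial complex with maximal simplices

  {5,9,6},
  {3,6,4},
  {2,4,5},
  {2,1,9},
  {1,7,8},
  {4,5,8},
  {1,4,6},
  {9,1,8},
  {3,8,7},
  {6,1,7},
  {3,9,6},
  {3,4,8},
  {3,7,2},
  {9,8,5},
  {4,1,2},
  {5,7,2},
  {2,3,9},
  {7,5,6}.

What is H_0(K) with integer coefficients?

Order the vertices as 1 < 2 < 3 < 4 < 5 < 6 < 7 < 8 < 9. Listing each simplex with vertices in this order, K has dimension 2 with simplices:

  0-simplices (9): [1], [2], [3], [4], [5], [6], [7], [8], [9]
  1-simplices (27): (27 of them)
  2-simplices (18): [1,2,4], [1,2,9], [1,4,6], [1,6,7], [1,7,8], [1,8,9], [2,3,7], [2,3,9], [2,4,5], [2,5,7], [3,4,6], [3,4,8], [3,6,9], [3,7,8], [4,5,8], [5,6,7], [5,6,9], [5,8,9]

Hence C_0 ≅ Z^9, C_1 ≅ Z^27, C_2 ≅ Z^18.

∂_1: C_1 → C_0 maps an edge to its endpoints' difference, ∂[p,q] = q − p.
The 9×27 boundary matrix has rank 8 and Smith normal form diag(1,1,1,1,1,1,1,1).

Boundary ∂_2: C_2 → C_1 acts by ∂[p,q,r] = [q,r] − [p,r] + [p,q]. For instance
  ∂[2,4,5] = [4,5] − [2,5] + [2,4],
  ∂[3,6,9] = [6,9] − [3,9] + [3,6].
As a 27×18 matrix over Z this has rank 17, with invariant factors (1,1,1,1,1,1,1,1,1,1,1,1,1,1,1,1,1).

From H_k ≅ ker(∂_k) / im(∂_{k+1}) we obtain:

  H_0: rank C_0 − rank ∂_1 = 9 − 8 = 1, and the invariant factors of ∂_1 are all 1, so H_0 ≅ Z.

(K is a triangulation of the torus T^2.)

H_0 = Z.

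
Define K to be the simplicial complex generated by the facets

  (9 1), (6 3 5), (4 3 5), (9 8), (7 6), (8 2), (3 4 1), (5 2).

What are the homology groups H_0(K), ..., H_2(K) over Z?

H_0 ≅ Z,  H_1 ≅ Z,  H_2 = 0.

Take the total order 1 < 2 < 3 < 4 < 5 < 6 < 7 < 8 < 9 on the vertex set. Then K (dimension 2) consists of the simplices:

  0-simplices (9): [1], [2], [3], [4], [5], [6], [7], [8], [9]
  1-simplices (12): [1,3], [1,4], [1,9], [2,5], [2,8], [3,4], [3,5], [3,6], [4,5], [5,6], [6,7], [8,9]
  2-simplices (3): [1,3,4], [3,4,5], [3,5,6]

Hence C_0 ≅ Z^9, C_1 ≅ Z^12, C_2 ≅ Z^3.

The boundary map ∂_1: C_1 → C_0 maps an edge to its endpoints' difference, ∂[p,q] = q − p.
The 9×12 boundary matrix has rank 8 and Smith normal form diag(1,1,1,1,1,1,1,1).

Boundary ∂_2: C_2 → C_1 maps a triangle to the signed sum of its edges. For instance
  ∂[1,3,4] = [3,4] − [1,4] + [1,3],
  ∂[3,5,6] = [5,6] − [3,6] + [3,5].
This gives a 12×3 integer matrix of rank 3; reducing to Smith normal form yields diagonal entries (1,1,1).

Reading off H_k = ker ∂_k / im ∂_{k+1}:

  H_0: rank C_0 − rank ∂_1 = 9 − 8 = 1, and the invariant factors of ∂_1 are all 1, so H_0 ≅ Z.
  H_1: rank ker ∂_1 − rank ∂_2 = (12 − 8) − 3 = 1, and the invariant factors of ∂_2 are all 1, so H_1 ≅ Z.
  H_2: rank ker ∂_2 − rank ∂_3 = (3 − 3) − 0 = 0, and there is no ∂_3, so H_2 ≅ 0.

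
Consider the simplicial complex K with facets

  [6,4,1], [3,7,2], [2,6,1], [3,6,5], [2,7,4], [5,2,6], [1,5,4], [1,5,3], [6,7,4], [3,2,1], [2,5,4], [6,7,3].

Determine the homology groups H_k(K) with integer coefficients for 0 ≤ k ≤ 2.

H_0 = Z,  H_1 = Z/2,  H_2 = 0.

We work with the vertex ordering 1 < 2 < 3 < 4 < 5 < 6 < 7. The simplices of K, each written with vertices in increasing order, are:

  0-simplices (7): [1], [2], [3], [4], [5], [6], [7]
  1-simplices (18): [1,2], [1,3], [1,4], [1,5], [1,6], [2,3], [2,4], [2,5], [2,6], [2,7], [3,5], [3,6], [3,7], [4,5], [4,6], [4,7], [5,6], [6,7]
  2-simplices (12): [1,2,3], [1,2,6], [1,3,5], [1,4,5], [1,4,6], [2,3,7], [2,4,5], [2,4,7], [2,5,6], [3,5,6], [3,6,7], [4,6,7]

Hence C_0 ≅ Z^7, C_1 ≅ Z^18, C_2 ≅ Z^12.

Boundary ∂_1: C_1 → C_0 is given by ∂[p,q] = [q] − [p].
As a 7×18 matrix over Z this has rank 6, with invariant factors (1,1,1,1,1,1).

Boundary ∂_2: C_2 → C_1 acts by ∂[p,q,r] = [q,r] − [p,r] + [p,q]. For instance
  ∂[2,5,6] = [5,6] − [2,6] + [2,5],
  ∂[1,3,5] = [3,5] − [1,5] + [1,3].
As a 18×12 matrix over Z this has rank 12, with invariant factors (1,1,1,1,1,1,1,1,1,1,1,2).

Now H_k = ker ∂_k / im ∂_{k+1}, so:

  H_0: rank C_0 − rank ∂_1 = 7 − 6 = 1, and the invariant factors of ∂_1 are all 1, so H_0 = Z.
  H_1: rank ker ∂_1 − rank ∂_2 = (18 − 6) − 12 = 0, and ∂_2 has invariant factor 2 > 1, so H_1 = Z/2.
  H_2: rank ker ∂_2 − rank ∂_3 = (12 − 12) − 0 = 0, and there is no ∂_3, so H_2 = 0.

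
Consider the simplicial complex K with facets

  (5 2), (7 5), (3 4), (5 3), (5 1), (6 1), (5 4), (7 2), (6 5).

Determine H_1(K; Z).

Order the vertices as 1 < 2 < 3 < 4 < 5 < 6 < 7. Listing each simplex with vertices in this order, K has dimension 1 with simplices:

  0-simplices (7): [1], [2], [3], [4], [5], [6], [7]
  1-simplices (9): [1,5], [1,6], [2,5], [2,7], [3,4], [3,5], [4,5], [5,6], [5,7]

giving chain groups C_0 ≅ Z^7, C_1 ≅ Z^9.

The boundary map ∂_1: C_1 → C_0 sends each edge [p,q] (with p < q) to q − p. For instance
  ∂[5,7] = [7] − [5].
As a 7×9 matrix over Z this has rank 6, with invariant factors (1,1,1,1,1,1).

From H_k ≅ ker(∂_k) / im(∂_{k+1}) we obtain:

  H_1: rank ker ∂_1 − rank ∂_2 = (9 − 6) − 0 = 3, and there is no ∂_2, so H_1 = Z^3.

H_1 = Z^3.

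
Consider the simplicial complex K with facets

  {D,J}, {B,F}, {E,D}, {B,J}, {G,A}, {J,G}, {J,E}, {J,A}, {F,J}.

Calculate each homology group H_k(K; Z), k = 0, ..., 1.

H_0 ≅ Z,  H_1 ≅ Z^3.

Take the total order A < B < D < E < F < G < J on the vertex set. Then K (dimension 1) consists of the simplices:

  0-simplices (7): A, B, D, E, F, G, J
  1-simplices (9): AG, AJ, BF, BJ, DE, DJ, EJ, FJ, GJ

so the chain groups are C_0 ≅ Z^7, C_1 ≅ Z^9.

Boundary ∂_1: C_1 → C_0 maps an edge to its endpoints' difference, ∂[p,q] = q − p.
This gives a 7×9 integer matrix of rank 6; reducing to Smith normal form yields diagonal entries (1,1,1,1,1,1).

Now H_k = ker ∂_k / im ∂_{k+1}, so:

  H_0: rank C_0 − rank ∂_1 = 7 − 6 = 1, and the invariant factors of ∂_1 are all 1, so H_0 = Z.
  H_1: rank ker ∂_1 − rank ∂_2 = (9 − 6) − 0 = 3, and there is no ∂_2, so H_1 = Z^3.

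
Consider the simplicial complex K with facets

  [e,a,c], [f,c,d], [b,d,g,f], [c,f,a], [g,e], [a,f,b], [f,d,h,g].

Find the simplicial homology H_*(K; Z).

Take the total order a < b < c < d < e < f < g < h on the vertex set. Then K (dimension 3) consists of the simplices:

  0-simplices (8): a, b, c, d, e, f, g, h
  1-simplices (17): ab, ac, ae, af, bd, bf, bg, cd, ce, cf, df, dg, dh, eg, fg, fh, gh
  2-simplices (11): abf, ace, acf, bdf, bdg, bfg, cdf, dfg, dfh, dgh, fgh
  3-simplices (2): bdfg, dfgh

giving chain groups C_0 ≅ Z^8, C_1 ≅ Z^17, C_2 ≅ Z^11, C_3 ≅ Z^2.

∂_1: C_1 → C_0 maps an edge to its endpoints' difference, ∂[p,q] = q − p. For instance
  ∂af = f − a.
The 8×17 boundary matrix has rank 7 and Smith normal form diag(1,1,1,1,1,1,1).

∂_2: C_2 → C_1 maps a triangle to the signed sum of its edges. For instance
  ∂dfg = fg − dg + df,
  ∂dfh = fh − dh + df.
As a 17×11 matrix over Z this has rank 9, with invariant factors (1,1,1,1,1,1,1,1,1).

∂_3: C_3 → C_2 sends each 3-simplex σ to the alternating sum Σ_i (−1)^i (σ with its i-th vertex removed). For instance
  ∂bdfg = dfg − bfg + bdg − bdf,
  ∂dfgh = fgh − dgh + dfh − dfg.
This gives a 11×2 integer matrix of rank 2; reducing to Smith normal form yields diagonal entries (1,1).

From H_k ≅ ker(∂_k) / im(∂_{k+1}) we obtain:

  H_0: rank C_0 − rank ∂_1 = 8 − 7 = 1, and the invariant factors of ∂_1 are all 1, so H_0 ≅ Z.
  H_1: rank ker ∂_1 − rank ∂_2 = (17 − 7) − 9 = 1, and the invariant factors of ∂_2 are all 1, so H_1 ≅ Z.
  H_2: rank ker ∂_2 − rank ∂_3 = (11 − 9) − 2 = 0, and the invariant factors of ∂_3 are all 1, so H_2 ≅ 0.
  H_3: rank ker ∂_3 − rank ∂_4 = (2 − 2) − 0 = 0, and there is no ∂_4, so H_3 ≅ 0.

As a check, the Euler characteristic is 8 − 17 + 11 − 2 = 0, which agrees with 1 − 1 + 0 − 0 = 0.

H_0 ≅ Z,  H_1 ≅ Z,  H_2 = 0,  H_3 = 0.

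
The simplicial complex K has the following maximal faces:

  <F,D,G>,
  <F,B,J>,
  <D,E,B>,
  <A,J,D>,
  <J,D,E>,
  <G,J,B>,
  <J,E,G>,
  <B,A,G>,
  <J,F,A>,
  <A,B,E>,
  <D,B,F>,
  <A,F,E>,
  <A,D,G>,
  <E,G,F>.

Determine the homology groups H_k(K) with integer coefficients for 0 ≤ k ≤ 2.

H_0 = Z,  H_1 = Z^2,  H_2 = Z.

Take the total order A < B < D < E < F < G < J on the vertex set. Then K (dimension 2) consists of the simplices:

  0-simplices (7): A, B, D, E, F, G, J
  1-simplices (21): AB, AD, AE, AF, AG, AJ, BD, BE, BF, BG, BJ, DE, DF, DG, DJ, EF, EG, EJ, FG, FJ, GJ
  2-simplices (14): ABE, ABG, ADG, ADJ, AEF, AFJ, BDE, BDF, BFJ, BGJ, DEJ, DFG, EFG, EGJ

so the chain groups are C_0 ≅ Z^7, C_1 ≅ Z^21, C_2 ≅ Z^14.

The boundary map ∂_1: C_1 → C_0 maps an edge to its endpoints' difference, ∂[p,q] = q − p. For instance
  ∂BD = D − B.
The 7×21 boundary matrix has rank 6 and Smith normal form diag(1,1,1,1,1,1).

Boundary ∂_2: C_2 → C_1 maps a triangle to the signed sum of its edges. For instance
  ∂BFJ = FJ − BJ + BF,
  ∂ADG = DG − AG + AD.
The resulting 21×14 matrix has rank 13, and its Smith normal form has invariant factors (1,1,1,1,1,1,1,1,1,1,1,1,1).

Computing H_k = (kernel of ∂_k) / (image of ∂_{k+1}):

  H_0: rank C_0 − rank ∂_1 = 7 − 6 = 1, and the invariant factors of ∂_1 are all 1, so H_0 = Z.
  H_1: rank ker ∂_1 − rank ∂_2 = (21 − 6) − 13 = 2, and the invariant factors of ∂_2 are all 1, so H_1 = Z^2.
  H_2: rank ker ∂_2 − rank ∂_3 = (14 − 13) − 0 = 1, and there is no ∂_3, so H_2 = Z.

As a check, the Euler characteristic is 7 − 21 + 14 = 0, which agrees with 1 − 2 + 1 = 0.
(K is a triangulation of the torus T^2.)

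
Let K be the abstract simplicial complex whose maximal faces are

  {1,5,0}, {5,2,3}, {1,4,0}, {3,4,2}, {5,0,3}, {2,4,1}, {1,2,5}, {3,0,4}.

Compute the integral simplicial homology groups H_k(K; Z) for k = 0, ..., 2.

H_0 ≅ Z,  H_1 = 0,  H_2 ≅ Z.

Order the vertices as 0 < 1 < 2 < 3 < 4 < 5. Listing each simplex with vertices in this order, K has dimension 2 with simplices:

  0-simplices (6): [0], [1], [2], [3], [4], [5]
  1-simplices (12): [0,1], [0,3], [0,4], [0,5], [1,2], [1,4], [1,5], [2,3], [2,4], [2,5], [3,4], [3,5]
  2-simplices (8): [0,1,4], [0,1,5], [0,3,4], [0,3,5], [1,2,4], [1,2,5], [2,3,4], [2,3,5]

so the chain groups are C_0 ≅ Z^6, C_1 ≅ Z^12, C_2 ≅ Z^8.

The boundary map ∂_1: C_1 → C_0 sends each edge [p,q] (with p < q) to q − p. For instance
  ∂[2,4] = [4] − [2].
The 6×12 boundary matrix has rank 5 and Smith normal form diag(1,1,1,1,1).

Boundary ∂_2: C_2 → C_1 maps a triangle to the signed sum of its edges. For instance
  ∂[1,2,4] = [2,4] − [1,4] + [1,2],
  ∂[0,1,4] = [1,4] − [0,4] + [0,1].
As a 12×8 matrix over Z this has rank 7, with invariant factors (1,1,1,1,1,1,1).

From H_k ≅ ker(∂_k) / im(∂_{k+1}) we obtain:

  H_0: rank C_0 − rank ∂_1 = 6 − 5 = 1, and the invariant factors of ∂_1 are all 1, so H_0 = Z.
  H_1: rank ker ∂_1 − rank ∂_2 = (12 − 5) − 7 = 0, and the invariant factors of ∂_2 are all 1, so H_1 = 0.
  H_2: rank ker ∂_2 − rank ∂_3 = (8 − 7) − 0 = 1, and there is no ∂_3, so H_2 = Z.

As a check, the Euler characteristic is 6 − 12 + 8 = 2, which agrees with 1 − 0 + 1 = 2.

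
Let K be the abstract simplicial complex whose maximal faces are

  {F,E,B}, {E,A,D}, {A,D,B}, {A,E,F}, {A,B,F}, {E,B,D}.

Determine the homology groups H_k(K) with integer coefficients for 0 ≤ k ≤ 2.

Order the vertices as A < B < D < E < F. Listing each simplex with vertices in this order, K has dimension 2 with simplices:

  0-simplices (5): A, B, D, E, F
  1-simplices (9): AB, AD, AE, AF, BD, BE, BF, DE, EF
  2-simplices (6): ABD, ABF, ADE, AEF, BDE, BEF

Hence C_0 ≅ Z^5, C_1 ≅ Z^9, C_2 ≅ Z^6.

Boundary ∂_1: C_1 → C_0 maps an edge to its endpoints' difference, ∂[p,q] = q − p.
This gives a 5×9 integer matrix of rank 4; reducing to Smith normal form yields diagonal entries (1,1,1,1).

Boundary ∂_2: C_2 → C_1 acts by ∂[p,q,r] = [q,r] − [p,r] + [p,q]. For instance
  ∂AEF = EF − AF + AE,
  ∂ADE = DE − AE + AD.
As a 9×6 matrix over Z this has rank 5, with invariant factors (1,1,1,1,1).

Reading off H_k = ker ∂_k / im ∂_{k+1}:

  H_0: rank C_0 − rank ∂_1 = 5 − 4 = 1, and the invariant factors of ∂_1 are all 1, so H_0 ≅ Z.
  H_1: rank ker ∂_1 − rank ∂_2 = (9 − 4) − 5 = 0, and the invariant factors of ∂_2 are all 1, so H_1 ≅ 0.
  H_2: rank ker ∂_2 − rank ∂_3 = (6 − 5) − 0 = 1, and there is no ∂_3, so H_2 ≅ Z.

(K is a triangulation of the 2-sphere S^2.)

H_0 = Z,  H_1 = 0,  H_2 = Z.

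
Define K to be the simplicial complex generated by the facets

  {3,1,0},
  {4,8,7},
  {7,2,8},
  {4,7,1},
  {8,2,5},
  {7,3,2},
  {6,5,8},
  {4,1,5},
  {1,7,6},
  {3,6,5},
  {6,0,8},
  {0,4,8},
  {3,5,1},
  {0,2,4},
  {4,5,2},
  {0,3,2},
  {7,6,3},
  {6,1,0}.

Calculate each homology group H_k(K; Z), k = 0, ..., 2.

H_0 ≅ Z,  H_1 ≅ Z ⊕ Z/2Z,  H_2 = 0.

Fix the vertex order 0 < 1 < 2 < 3 < 4 < 5 < 6 < 7 < 8 and write every simplex with vertices in increasing order. Then dim K = 2 and the simplices of K are:

  0-simplices (9): [0], [1], [2], [3], [4], [5], [6], [7], [8]
  1-simplices (27): (27 of them)
  2-simplices (18): [0,1,3], [0,1,6], [0,2,3], [0,2,4], [0,4,8], [0,6,8], [1,3,5], [1,4,5], [1,4,7], [1,6,7], [2,3,7], [2,4,5], [2,5,8], [2,7,8], [3,5,6], [3,6,7], [4,7,8], [5,6,8]

giving chain groups C_0 ≅ Z^9, C_1 ≅ Z^27, C_2 ≅ Z^18.

The boundary map ∂_1: C_1 → C_0 sends each edge [p,q] (with p < q) to q − p.
As a 9×27 matrix over Z this has rank 8, with invariant factors (1,1,1,1,1,1,1,1).

The boundary map ∂_2: C_2 → C_1 sends each 2-simplex [p,q,r] to [q,r] − [p,r] + [p,q]. For instance
  ∂[0,1,3] = [1,3] − [0,3] + [0,1],
  ∂[3,5,6] = [5,6] − [3,6] + [3,5].
This gives a 27×18 integer matrix of rank 18; reducing to Smith normal form yields diagonal entries (1,1,1,1,1,1,1,1,1,1,1,1,1,1,1,1,1,2).

Now H_k = ker ∂_k / im ∂_{k+1}, so:

  H_0: rank C_0 − rank ∂_1 = 9 − 8 = 1, and the invariant factors of ∂_1 are all 1, so H_0 = Z.
  H_1: rank ker ∂_1 − rank ∂_2 = (27 − 8) − 18 = 1, and ∂_2 has invariant factor 2 > 1, so H_1 = Z ⊕ Z/2Z.
  H_2: rank ker ∂_2 − rank ∂_3 = (18 − 18) − 0 = 0, and there is no ∂_3, so H_2 = 0.

(K is a triangulation of the Klein bottle.)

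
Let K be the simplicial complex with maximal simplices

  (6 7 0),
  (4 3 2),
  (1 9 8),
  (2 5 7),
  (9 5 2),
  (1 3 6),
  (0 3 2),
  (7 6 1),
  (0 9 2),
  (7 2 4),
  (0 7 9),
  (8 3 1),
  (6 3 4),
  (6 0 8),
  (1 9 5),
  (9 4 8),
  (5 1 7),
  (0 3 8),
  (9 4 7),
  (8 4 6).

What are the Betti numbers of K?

Order the vertices as 0 < 1 < 2 < 3 < 4 < 5 < 6 < 7 < 8 < 9. Listing each simplex with vertices in this order, K has dimension 2 with simplices:

  0-simplices (10): [0], [1], [2], [3], [4], [5], [6], [7], [8], [9]
  1-simplices (30): (30 of them)
  2-simplices (20): (20 of them)

giving chain groups C_0 ≅ Z^10, C_1 ≅ Z^30, C_2 ≅ Z^20.

Boundary ∂_1: C_1 → C_0 sends each edge [p,q] (with p < q) to q − p.
The 10×30 boundary matrix has rank 9 and Smith normal form diag(1,1,1,1,1,1,1,1,1).

The boundary map ∂_2: C_2 → C_1 acts by ∂[p,q,r] = [q,r] − [p,r] + [p,q]. For instance
  ∂[1,5,9] = [5,9] − [1,9] + [1,5],
  ∂[0,7,9] = [7,9] − [0,9] + [0,7].
The resulting 30×20 matrix has rank 20, and its Smith normal form has invariant factors (1,1,1,1,1,1,1,1,1,1,1,1,1,1,1,1,1,1,1,2).

Reading off H_k = ker ∂_k / im ∂_{k+1}:

  H_0: rank C_0 − rank ∂_1 = 10 − 9 = 1, and the invariant factors of ∂_1 are all 1, so H_0 = Z.
  H_1: rank ker ∂_1 − rank ∂_2 = (30 − 9) − 20 = 1, and ∂_2 has invariant factor 2 > 1, so H_1 = Z ⊕ Z_2.
  H_2: rank ker ∂_2 − rank ∂_3 = (20 − 20) − 0 = 0, and there is no ∂_3, so H_2 = 0.

Hence the Betti numbers are b_0 = 1, b_1 = 1, b_2 = 0.

b_0 = 1, b_1 = 1, b_2 = 0.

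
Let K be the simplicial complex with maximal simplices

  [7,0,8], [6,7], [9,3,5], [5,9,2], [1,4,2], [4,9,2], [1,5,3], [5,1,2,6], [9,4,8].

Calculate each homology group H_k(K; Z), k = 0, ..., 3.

H_0 = Z,  H_1 = Z,  H_2 = 0,  H_3 = 0.

Order the vertices as 0 < 1 < 2 < 3 < 4 < 5 < 6 < 7 < 8 < 9. Listing each simplex with vertices in this order, K has dimension 3 with simplices:

  0-simplices (10): [0], [1], [2], [3], [4], [5], [6], [7], [8], [9]
  1-simplices (20): [0,7], [0,8], [1,2], [1,3], [1,4], [1,5], [1,6], [2,4], [2,5], [2,6], [2,9], [3,5], [3,9], [4,8], [4,9], [5,6], [5,9], [6,7], [7,8], [8,9]
  2-simplices (11): [0,7,8], [1,2,4], [1,2,5], [1,2,6], [1,3,5], [1,5,6], [2,4,9], [2,5,6], [2,5,9], [3,5,9], [4,8,9]
  3-simplices (1): [1,2,5,6]

so the chain groups are C_0 ≅ Z^10, C_1 ≅ Z^20, C_2 ≅ Z^11, C_3 ≅ Z^1.

The boundary map ∂_1: C_1 → C_0 is given by ∂[p,q] = [q] − [p].
The 10×20 boundary matrix has rank 9 and Smith normal form diag(1,1,1,1,1,1,1,1,1).

The boundary map ∂_2: C_2 → C_1 sends each 2-simplex [p,q,r] to [q,r] − [p,r] + [p,q]. For instance
  ∂[0,7,8] = [7,8] − [0,8] + [0,7],
  ∂[3,5,9] = [5,9] − [3,9] + [3,5].
The resulting 20×11 matrix has rank 10, and its Smith normal form has invariant factors (1,1,1,1,1,1,1,1,1,1).

∂_3: C_3 → C_2 sends each 3-simplex σ to the alternating sum Σ_i (−1)^i (σ with its i-th vertex removed). For instance
  ∂[1,2,5,6] = [2,5,6] − [1,5,6] + [1,2,6] − [1,2,5].
The 11×1 boundary matrix has rank 1 and Smith normal form diag(1).

Computing H_k = (kernel of ∂_k) / (image of ∂_{k+1}):

  H_0: rank C_0 − rank ∂_1 = 10 − 9 = 1, and the invariant factors of ∂_1 are all 1, so H_0 ≅ Z.
  H_1: rank ker ∂_1 − rank ∂_2 = (20 − 9) − 10 = 1, and the invariant factors of ∂_2 are all 1, so H_1 ≅ Z.
  H_2: rank ker ∂_2 − rank ∂_3 = (11 − 10) − 1 = 0, and the invariant factors of ∂_3 are all 1, so H_2 ≅ 0.
  H_3: rank ker ∂_3 − rank ∂_4 = (1 − 1) − 0 = 0, and there is no ∂_4, so H_3 ≅ 0.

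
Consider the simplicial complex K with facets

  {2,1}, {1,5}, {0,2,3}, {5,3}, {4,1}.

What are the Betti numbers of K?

Fix the vertex order 0 < 1 < 2 < 3 < 4 < 5 and write every simplex with vertices in increasing order. Then dim K = 2 and the simplices of K are:

  0-simplices (6): [0], [1], [2], [3], [4], [5]
  1-simplices (7): [0,2], [0,3], [1,2], [1,4], [1,5], [2,3], [3,5]
  2-simplices (1): [0,2,3]

Hence C_0 ≅ Z^6, C_1 ≅ Z^7, C_2 ≅ Z^1.

The boundary map ∂_1: C_1 → C_0 sends each edge [p,q] (with p < q) to q − p. For instance
  ∂[0,2] = [2] − [0].
The 6×7 boundary matrix has rank 5 and Smith normal form diag(1,1,1,1,1).

Boundary ∂_2: C_2 → C_1 sends each 2-simplex [p,q,r] to [q,r] − [p,r] + [p,q]. For instance
  ∂[0,2,3] = [2,3] − [0,3] + [0,2].
As a 7×1 matrix over Z this has rank 1, with invariant factors (1).

Now H_k = ker ∂_k / im ∂_{k+1}, so:

  H_0: rank C_0 − rank ∂_1 = 6 − 5 = 1, and the invariant factors of ∂_1 are all 1, so H_0 ≅ Z.
  H_1: rank ker ∂_1 − rank ∂_2 = (7 − 5) − 1 = 1, and the invariant factors of ∂_2 are all 1, so H_1 ≅ Z.
  H_2: rank ker ∂_2 − rank ∂_3 = (1 − 1) − 0 = 0, and there is no ∂_3, so H_2 ≅ 0.

As a check, the Euler characteristic is 6 − 7 + 1 = 0, which agrees with 1 − 1 + 0 = 0.

Hence the Betti numbers are b_0 = 1, b_1 = 1, b_2 = 0.

b_0 = 1, b_1 = 1, b_2 = 0.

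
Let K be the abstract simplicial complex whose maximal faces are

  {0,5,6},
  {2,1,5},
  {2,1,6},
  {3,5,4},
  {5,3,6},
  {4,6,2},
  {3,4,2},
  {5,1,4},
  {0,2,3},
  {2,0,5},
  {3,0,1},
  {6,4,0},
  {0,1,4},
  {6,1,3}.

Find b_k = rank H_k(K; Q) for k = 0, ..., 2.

Order the vertices as 0 < 1 < 2 < 3 < 4 < 5 < 6. Listing each simplex with vertices in this order, K has dimension 2 with simplices:

  0-simplices (7): [0], [1], [2], [3], [4], [5], [6]
  1-simplices (21): [0,1], [0,2], [0,3], [0,4], [0,5], [0,6], [1,2], [1,3], [1,4], [1,5], [1,6], [2,3], [2,4], [2,5], [2,6], [3,4], [3,5], [3,6], [4,5], [4,6], [5,6]
  2-simplices (14): [0,1,3], [0,1,4], [0,2,3], [0,2,5], [0,4,6], [0,5,6], [1,2,5], [1,2,6], [1,3,6], [1,4,5], [2,3,4], [2,4,6], [3,4,5], [3,5,6]

giving chain groups C_0 ≅ Z^7, C_1 ≅ Z^21, C_2 ≅ Z^14.

Boundary ∂_1: C_1 → C_0 maps an edge to its endpoints' difference, ∂[p,q] = q − p.
As a 7×21 matrix over Z this has rank 6, with invariant factors (1,1,1,1,1,1).

Boundary ∂_2: C_2 → C_1 acts by ∂[p,q,r] = [q,r] − [p,r] + [p,q]. For instance
  ∂[2,3,4] = [3,4] − [2,4] + [2,3],
  ∂[3,4,5] = [4,5] − [3,5] + [3,4].
As a 21×14 matrix over Z this has rank 13, with invariant factors (1,1,1,1,1,1,1,1,1,1,1,1,1).

Now H_k = ker ∂_k / im ∂_{k+1}, so:

  H_0: rank C_0 − rank ∂_1 = 7 − 6 = 1, and the invariant factors of ∂_1 are all 1, so H_0 ≅ Z.
  H_1: rank ker ∂_1 − rank ∂_2 = (21 − 6) − 13 = 2, and the invariant factors of ∂_2 are all 1, so H_1 ≅ Z^2.
  H_2: rank ker ∂_2 − rank ∂_3 = (14 − 13) − 0 = 1, and there is no ∂_3, so H_2 ≅ Z.

As a check, the Euler characteristic is 7 − 21 + 14 = 0, which agrees with 1 − 2 + 1 = 0.

Hence the Betti numbers are b_0 = 1, b_1 = 2, b_2 = 1.

b_0 = 1, b_1 = 2, b_2 = 1.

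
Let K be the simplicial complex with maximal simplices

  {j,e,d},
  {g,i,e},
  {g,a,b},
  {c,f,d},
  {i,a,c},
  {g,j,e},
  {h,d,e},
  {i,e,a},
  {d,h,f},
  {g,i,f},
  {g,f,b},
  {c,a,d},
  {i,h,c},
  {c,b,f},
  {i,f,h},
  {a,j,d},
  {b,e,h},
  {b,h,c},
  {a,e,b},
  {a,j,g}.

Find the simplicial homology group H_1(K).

Order the vertices as a < b < c < d < e < f < g < h < i < j. Listing each simplex with vertices in this order, K has dimension 2 with simplices:

  0-simplices (10): a, b, c, d, e, f, g, h, i, j
  1-simplices (30): ab, ac, ad, ae, ag, ai, aj, bc, be, bf, bg, bh, cd, cf, ch, ci, de, df, dh, dj, eg, eh, ei, ej, fg, fh, fi, gi, gj, hi
  2-simplices (20): abe, abg, acd, aci, adj, aei, agj, bcf, bch, beh, bfg, cdf, chi, deh, dej, dfh, egi, egj, fgi, fhi

giving chain groups C_0 ≅ Z^10, C_1 ≅ Z^30, C_2 ≅ Z^20.

∂_1: C_1 → C_0 sends each edge [p,q] (with p < q) to q − p.
The resulting 10×30 matrix has rank 9, and its Smith normal form has invariant factors (1,1,1,1,1,1,1,1,1).

The boundary map ∂_2: C_2 → C_1 sends each 2-simplex [p,q,r] to [q,r] − [p,r] + [p,q]. For instance
  ∂adj = dj − aj + ad,
  ∂abg = bg − ag + ab.
This gives a 30×20 integer matrix of rank 20; reducing to Smith normal form yields diagonal entries (1,1,1,1,1,1,1,1,1,1,1,1,1,1,1,1,1,1,1,2).

From H_k ≅ ker(∂_k) / im(∂_{k+1}) we obtain:

  H_1: rank ker ∂_1 − rank ∂_2 = (30 − 9) − 20 = 1, and ∂_2 has invariant factor 2 > 1, so H_1 ≅ Z × Z/2.

(K is a triangulation of the Klein bottle.)

H_1 = Z × Z/2.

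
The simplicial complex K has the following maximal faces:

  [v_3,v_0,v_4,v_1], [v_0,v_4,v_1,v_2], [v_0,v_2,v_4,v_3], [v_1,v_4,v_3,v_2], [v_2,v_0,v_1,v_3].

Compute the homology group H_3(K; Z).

H_3 ≅ Z.

Order the vertices as v_0 < v_1 < v_2 < v_3 < v_4. Listing each simplex with vertices in this order, K has dimension 3 with simplices:

  0-simplices (5): [v_0], [v_1], [v_2], [v_3], [v_4]
  1-simplices (10): [v_0,v_1], [v_0,v_2], [v_0,v_3], [v_0,v_4], [v_1,v_2], [v_1,v_3], [v_1,v_4], [v_2,v_3], [v_2,v_4], [v_3,v_4]
  2-simplices (10): [v_0,v_1,v_2], [v_0,v_1,v_3], [v_0,v_1,v_4], [v_0,v_2,v_3], [v_0,v_2,v_4], [v_0,v_3,v_4], [v_1,v_2,v_3], [v_1,v_2,v_4], [v_1,v_3,v_4], [v_2,v_3,v_4]
  3-simplices (5): [v_0,v_1,v_2,v_3], [v_0,v_1,v_2,v_4], [v_0,v_1,v_3,v_4], [v_0,v_2,v_3,v_4], [v_1,v_2,v_3,v_4]

giving chain groups C_0 ≅ Z^5, C_1 ≅ Z^10, C_2 ≅ Z^10, C_3 ≅ Z^5.

The boundary map ∂_1: C_1 → C_0 sends each edge [p,q] (with p < q) to q − p.
This gives a 5×10 integer matrix of rank 4; reducing to Smith normal form yields diagonal entries (1,1,1,1).

Boundary ∂_2: C_2 → C_1 maps a triangle to the signed sum of its edges. For instance
  ∂[v_1,v_3,v_4] = [v_3,v_4] − [v_1,v_4] + [v_1,v_3],
  ∂[v_0,v_3,v_4] = [v_3,v_4] − [v_0,v_4] + [v_0,v_3].
As a 10×10 matrix over Z this has rank 6, with invariant factors (1,1,1,1,1,1).

∂_3: C_3 → C_2 sends each 3-simplex σ to the alternating sum Σ_i (−1)^i (σ with its i-th vertex removed). For instance
  ∂[v_0,v_1,v_2,v_4] = [v_1,v_2,v_4] − [v_0,v_2,v_4] + [v_0,v_1,v_4] − [v_0,v_1,v_2],
  ∂[v_0,v_2,v_3,v_4] = [v_2,v_3,v_4] − [v_0,v_3,v_4] + [v_0,v_2,v_4] − [v_0,v_2,v_3].
This gives a 10×5 integer matrix of rank 4; reducing to Smith normal form yields diagonal entries (1,1,1,1).

Reading off H_k = ker ∂_k / im ∂_{k+1}:

  H_3: rank ker ∂_3 − rank ∂_4 = (5 − 4) − 0 = 1, and there is no ∂_4, so H_3 ≅ Z.

(K is a triangulation of the 3-sphere S^3.)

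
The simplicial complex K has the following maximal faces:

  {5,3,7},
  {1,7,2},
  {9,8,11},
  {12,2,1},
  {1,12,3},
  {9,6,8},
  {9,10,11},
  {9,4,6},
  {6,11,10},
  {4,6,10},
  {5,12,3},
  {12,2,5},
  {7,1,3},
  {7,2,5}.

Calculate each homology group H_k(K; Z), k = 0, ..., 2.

Fix the vertex order 1 < 2 < 3 < 4 < 5 < 6 < 7 < 8 < 9 < 10 < 11 < 12 and write every simplex with vertices in increasing order. Then dim K = 2 and the simplices of K are:

  0-simplices (12): [1], [2], [3], [4], [5], [6], [7], [8], [9], [10], [11], [12]
  1-simplices (24): (24 of them)
  2-simplices (14): [1,2,7], [1,2,12], [1,3,7], [1,3,12], [2,5,7], [2,5,12], [3,5,7], [3,5,12], [4,6,9], [4,6,10], [6,8,9], [6,10,11], [8,9,11], [9,10,11]

so the chain groups are C_0 ≅ Z^12, C_1 ≅ Z^24, C_2 ≅ Z^14.

Boundary ∂_1: C_1 → C_0 is given by ∂[p,q] = [q] − [p].
The 12×24 boundary matrix has rank 10 and Smith normal form diag(1,1,1,1,1,1,1,1,1,1).

∂_2: C_2 → C_1 maps a triangle to the signed sum of its edges. For instance
  ∂[6,10,11] = [10,11] − [6,11] + [6,10],
  ∂[3,5,7] = [5,7] − [3,7] + [3,5].
As a 24×14 matrix over Z this has rank 13, with invariant factors (1,1,1,1,1,1,1,1,1,1,1,1,1).

From H_k ≅ ker(∂_k) / im(∂_{k+1}) we obtain:

  H_0: rank C_0 − rank ∂_1 = 12 − 10 = 2, and the invariant factors of ∂_1 are all 1, so H_0 ≅ Z^2.
  H_1: rank ker ∂_1 − rank ∂_2 = (24 − 10) − 13 = 1, and the invariant factors of ∂_2 are all 1, so H_1 ≅ Z.
  H_2: rank ker ∂_2 − rank ∂_3 = (14 − 13) − 0 = 1, and there is no ∂_3, so H_2 ≅ Z.

H_0 = Z^2,  H_1 = Z,  H_2 = Z.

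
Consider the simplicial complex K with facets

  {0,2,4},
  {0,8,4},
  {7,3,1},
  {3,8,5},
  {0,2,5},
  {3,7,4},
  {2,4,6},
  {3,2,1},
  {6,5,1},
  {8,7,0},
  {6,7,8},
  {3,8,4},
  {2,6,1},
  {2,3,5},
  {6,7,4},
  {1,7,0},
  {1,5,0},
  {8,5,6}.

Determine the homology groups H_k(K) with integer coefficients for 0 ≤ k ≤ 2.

Order the vertices as 0 < 1 < 2 < 3 < 4 < 5 < 6 < 7 < 8. Listing each simplex with vertices in this order, K has dimension 2 with simplices:

  0-simplices (9): [0], [1], [2], [3], [4], [5], [6], [7], [8]
  1-simplices (27): (27 of them)
  2-simplices (18): [0,1,5], [0,1,7], [0,2,4], [0,2,5], [0,4,8], [0,7,8], [1,2,3], [1,2,6], [1,3,7], [1,5,6], [2,3,5], [2,4,6], [3,4,7], [3,4,8], [3,5,8], [4,6,7], [5,6,8], [6,7,8]

Hence C_0 ≅ Z^9, C_1 ≅ Z^27, C_2 ≅ Z^18.

Boundary ∂_1: C_1 → C_0 is given by ∂[p,q] = [q] − [p].
The 9×27 boundary matrix has rank 8 and Smith normal form diag(1,1,1,1,1,1,1,1).

Boundary ∂_2: C_2 → C_1 sends each 2-simplex [p,q,r] to [q,r] − [p,r] + [p,q]. For instance
  ∂[2,3,5] = [3,5] − [2,5] + [2,3],
  ∂[0,2,5] = [2,5] − [0,5] + [0,2].
As a 27×18 matrix over Z this has rank 18, with invariant factors (1,1,1,1,1,1,1,1,1,1,1,1,1,1,1,1,1,2).

Now H_k = ker ∂_k / im ∂_{k+1}, so:

  H_0: rank C_0 − rank ∂_1 = 9 − 8 = 1, and the invariant factors of ∂_1 are all 1, so H_0 ≅ Z.
  H_1: rank ker ∂_1 − rank ∂_2 = (27 − 8) − 18 = 1, and ∂_2 has invariant factor 2 > 1, so H_1 ≅ Z ⊕ Z/2.
  H_2: rank ker ∂_2 − rank ∂_3 = (18 − 18) − 0 = 0, and there is no ∂_3, so H_2 ≅ 0.

As a check, the Euler characteristic is 9 − 27 + 18 = 0, which agrees with 1 − 1 + 0 = 0.

H_0 = Z,  H_1 = Z ⊕ Z/2,  H_2 = 0.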